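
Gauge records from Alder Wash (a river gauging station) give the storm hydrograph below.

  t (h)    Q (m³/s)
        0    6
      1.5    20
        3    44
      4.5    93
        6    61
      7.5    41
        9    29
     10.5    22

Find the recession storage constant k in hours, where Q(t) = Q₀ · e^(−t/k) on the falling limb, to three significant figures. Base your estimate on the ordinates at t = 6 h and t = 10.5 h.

On the falling limb, Q drops from 61 to 22 m³/s between t = 6 h and t = 10.5 h (Δt = 4.5 h).
k = −Δt / ln(Q₂/Q₁) = −4.5 / ln(22/61) = 4.41 h.

k ≈ 4.41 h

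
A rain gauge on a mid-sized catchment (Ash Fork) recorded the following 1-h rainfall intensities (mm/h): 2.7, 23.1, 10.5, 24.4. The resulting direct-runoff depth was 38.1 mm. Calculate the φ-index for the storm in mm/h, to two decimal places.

Only the 3 blocks with intensity above φ contribute runoff: 23.1, 10.5, 24.4 mm/h.
Σ(I−φ)·Δt = d  ⇒  (23.1+10.5+24.4 − 3φ)·1 = 38.1
φ = (58.00 − 38.1/1) / 3 = 6.63 mm/h.

φ ≈ 6.63 mm/h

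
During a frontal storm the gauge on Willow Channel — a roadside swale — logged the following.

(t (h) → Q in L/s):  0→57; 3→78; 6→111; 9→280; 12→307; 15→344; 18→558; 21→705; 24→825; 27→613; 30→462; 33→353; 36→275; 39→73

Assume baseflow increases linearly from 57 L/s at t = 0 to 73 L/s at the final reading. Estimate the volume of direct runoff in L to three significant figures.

Direct-runoff ordinates (Q − Q_b): 0.00, 19.77, 51.54, 219.31, 245.08, 280.85, 493.62, 639.38, 758.15, 544.92, 392.69, 282.46, 203.23, 0.00 L/s.
ΣQ_DR = 4131 L/s.
With Δt = 3 h = 10800 s, V = ΣQ_DR · Δt = 4131 × 10800 = 4.46 × 10^7 L.

V ≈ 4.46 × 10^7 L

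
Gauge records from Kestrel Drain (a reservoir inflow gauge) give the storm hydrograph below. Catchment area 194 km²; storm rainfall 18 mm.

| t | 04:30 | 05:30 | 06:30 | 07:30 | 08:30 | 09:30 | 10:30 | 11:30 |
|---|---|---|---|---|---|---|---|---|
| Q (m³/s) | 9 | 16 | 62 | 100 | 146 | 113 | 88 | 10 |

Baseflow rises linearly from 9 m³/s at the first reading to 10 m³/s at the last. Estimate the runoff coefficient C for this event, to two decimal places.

ΣQ_DR = 468.0 m³/s; V = ΣQ_DR·Δt = 1.685 × 10^6 m³.
Runoff depth d = V / A = 8.685 mm.
C = d / P = 8.685 / 18 = 0.48.

C ≈ 0.48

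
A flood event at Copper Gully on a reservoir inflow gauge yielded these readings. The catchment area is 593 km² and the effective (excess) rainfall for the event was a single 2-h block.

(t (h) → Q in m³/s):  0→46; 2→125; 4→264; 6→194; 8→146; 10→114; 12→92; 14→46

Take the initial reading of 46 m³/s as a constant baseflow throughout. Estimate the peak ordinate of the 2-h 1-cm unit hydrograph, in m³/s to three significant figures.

U_p ≈ 272 m³/s

Direct runoff: 0.0, 79.0, 218.0, 148.0, 100.0, 68.0, 46.0, 0.0 m³/s; ΣQ_DR = 659.0 m³/s, peak = 218.0 m³/s.
Runoff depth d = ΣQ_DR·Δt / A = 659.0 × 7200 / (593 km²) = 8.001 mm.
The 1-cm UH is the DRH scaled by (10 mm)/d, so U_p = 218.0 × 10/8.001 = 272 m³/s.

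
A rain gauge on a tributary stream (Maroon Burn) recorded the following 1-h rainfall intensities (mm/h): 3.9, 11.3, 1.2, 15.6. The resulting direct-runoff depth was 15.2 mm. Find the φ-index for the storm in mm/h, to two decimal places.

φ ≈ 5.85 mm/h

Only the 2 blocks with intensity above φ contribute runoff: 11.3, 15.6 mm/h.
Σ(I−φ)·Δt = d  ⇒  (11.3+15.6 − 2φ)·1 = 15.2
φ = (26.90 − 15.2/1) / 2 = 5.85 mm/h.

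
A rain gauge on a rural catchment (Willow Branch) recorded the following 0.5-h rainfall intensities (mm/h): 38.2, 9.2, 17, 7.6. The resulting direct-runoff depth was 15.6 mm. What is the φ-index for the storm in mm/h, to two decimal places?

Only the 2 blocks with intensity above φ contribute runoff: 38.2, 17 mm/h.
Σ(I−φ)·Δt = d  ⇒  (38.2+17 − 2φ)·0.5 = 15.6
φ = (55.20 − 15.6/0.5) / 2 = 12.00 mm/h.

φ ≈ 12.00 mm/h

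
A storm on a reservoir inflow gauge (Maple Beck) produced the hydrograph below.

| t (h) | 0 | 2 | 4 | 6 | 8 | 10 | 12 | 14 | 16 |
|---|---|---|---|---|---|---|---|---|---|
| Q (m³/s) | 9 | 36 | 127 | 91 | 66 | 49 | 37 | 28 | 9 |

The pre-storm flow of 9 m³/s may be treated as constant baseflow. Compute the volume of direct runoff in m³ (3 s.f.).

V ≈ 2.67 × 10^6 m³

Direct-runoff ordinates (Q − Q_b): 0.0, 27.0, 118.0, 82.0, 57.0, 40.0, 28.0, 19.0, 0.0 m³/s.
ΣQ_DR = 371.0 m³/s.
With Δt = 2 h = 7200 s, V = ΣQ_DR · Δt = 371.0 × 7200 = 2.67 × 10^6 m³.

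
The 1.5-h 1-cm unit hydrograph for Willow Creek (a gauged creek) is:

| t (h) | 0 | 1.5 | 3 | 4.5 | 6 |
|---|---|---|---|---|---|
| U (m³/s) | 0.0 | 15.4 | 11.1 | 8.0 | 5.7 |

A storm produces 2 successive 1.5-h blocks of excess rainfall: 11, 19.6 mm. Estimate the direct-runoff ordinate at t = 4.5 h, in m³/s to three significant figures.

By discrete convolution, Q_j = Σ (P_i / 10 mm) · U_{j−i}.
At t = 4.5 h (j=3): Q = (11/10)·8.0 + (19.6/10)·11.1 = 30.6 m³/s.

Q ≈ 30.6 m³/s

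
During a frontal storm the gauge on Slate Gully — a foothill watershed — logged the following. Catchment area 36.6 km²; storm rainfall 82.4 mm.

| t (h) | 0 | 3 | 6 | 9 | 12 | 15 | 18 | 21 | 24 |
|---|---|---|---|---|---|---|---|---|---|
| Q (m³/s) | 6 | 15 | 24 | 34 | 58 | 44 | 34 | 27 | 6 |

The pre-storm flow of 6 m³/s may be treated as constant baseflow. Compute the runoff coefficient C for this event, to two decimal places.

C ≈ 0.69

ΣQ_DR = 194.0 m³/s; V = ΣQ_DR·Δt = 2.095 × 10^6 m³.
Runoff depth d = V / A = 57.25 mm.
C = d / P = 57.25 / 82.4 = 0.69.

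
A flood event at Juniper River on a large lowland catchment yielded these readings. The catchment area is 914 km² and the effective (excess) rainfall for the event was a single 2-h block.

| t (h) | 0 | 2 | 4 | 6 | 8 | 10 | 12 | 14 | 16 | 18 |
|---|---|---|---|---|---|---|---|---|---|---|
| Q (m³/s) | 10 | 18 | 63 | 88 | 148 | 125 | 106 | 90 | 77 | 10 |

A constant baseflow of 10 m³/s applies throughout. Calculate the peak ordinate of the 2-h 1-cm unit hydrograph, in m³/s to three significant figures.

Direct runoff: 0.0, 8.0, 53.0, 78.0, 138.0, 115.0, 96.0, 80.0, 67.0, 0.0 m³/s; ΣQ_DR = 635.0 m³/s, peak = 138.0 m³/s.
Runoff depth d = ΣQ_DR·Δt / A = 635.0 × 7200 / (914 km²) = 5.002 mm.
The 1-cm UH is the DRH scaled by (10 mm)/d, so U_p = 138.0 × 10/5.002 = 276 m³/s.

U_p ≈ 276 m³/s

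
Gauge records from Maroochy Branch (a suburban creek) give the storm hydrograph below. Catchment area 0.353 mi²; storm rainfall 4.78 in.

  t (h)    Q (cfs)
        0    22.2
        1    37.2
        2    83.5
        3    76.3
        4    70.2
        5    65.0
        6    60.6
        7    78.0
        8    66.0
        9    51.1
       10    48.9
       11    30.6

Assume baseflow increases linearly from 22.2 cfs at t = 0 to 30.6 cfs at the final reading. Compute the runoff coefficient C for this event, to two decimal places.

C ≈ 0.34

ΣQ_DR = 372.8 cfs; V = ΣQ_DR·Δt = 1.342 × 10^6 ft³.
Runoff depth d = V / A = 1.637 in.
C = d / P = 1.637 / 4.78 = 0.34.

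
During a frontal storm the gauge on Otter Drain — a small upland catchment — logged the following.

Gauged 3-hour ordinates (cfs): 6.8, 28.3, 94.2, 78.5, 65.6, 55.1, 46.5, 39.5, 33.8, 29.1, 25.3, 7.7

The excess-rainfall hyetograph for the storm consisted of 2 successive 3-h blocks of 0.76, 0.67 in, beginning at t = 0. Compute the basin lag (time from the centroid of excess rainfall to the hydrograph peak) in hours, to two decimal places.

Centroid of excess rainfall: t_c = Σ P_i·t̄_i / ΣP_i = 2.9056 h (block centres at 1.5, 4.5 h).
Hydrograph peak occurs at t = 6 h, so basin lag t_L = 6 − 2.9056 = 3.09 h.

t_L ≈ 3.09 h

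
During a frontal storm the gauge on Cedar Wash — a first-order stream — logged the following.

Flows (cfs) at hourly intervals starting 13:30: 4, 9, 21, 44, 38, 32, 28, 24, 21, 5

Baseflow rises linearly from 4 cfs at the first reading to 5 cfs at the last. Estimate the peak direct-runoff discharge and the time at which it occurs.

Q_p = 39.67 cfs at t = 16:30

Subtracting baseflow gives direct-runoff ordinates: 0.00, 4.89, 16.78, 39.67, 33.56, 27.44, 23.33, 19.22, 16.11, 0.00 cfs.
The maximum is 39.67 cfs, occurring at the reading for t = 16:30.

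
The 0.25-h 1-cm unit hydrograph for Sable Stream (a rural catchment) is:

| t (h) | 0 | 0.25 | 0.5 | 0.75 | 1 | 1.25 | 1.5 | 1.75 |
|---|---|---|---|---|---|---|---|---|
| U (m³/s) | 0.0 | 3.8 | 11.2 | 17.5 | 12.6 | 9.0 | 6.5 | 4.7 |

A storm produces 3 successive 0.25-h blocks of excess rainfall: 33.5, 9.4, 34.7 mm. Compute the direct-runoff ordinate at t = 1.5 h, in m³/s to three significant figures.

Q ≈ 74.0 m³/s

By discrete convolution, Q_j = Σ (P_i / 10 mm) · U_{j−i}.
At t = 1.5 h (j=6): Q = (33.5/10)·6.5 + (9.4/10)·9.0 + (34.7/10)·12.6 = 74.0 m³/s.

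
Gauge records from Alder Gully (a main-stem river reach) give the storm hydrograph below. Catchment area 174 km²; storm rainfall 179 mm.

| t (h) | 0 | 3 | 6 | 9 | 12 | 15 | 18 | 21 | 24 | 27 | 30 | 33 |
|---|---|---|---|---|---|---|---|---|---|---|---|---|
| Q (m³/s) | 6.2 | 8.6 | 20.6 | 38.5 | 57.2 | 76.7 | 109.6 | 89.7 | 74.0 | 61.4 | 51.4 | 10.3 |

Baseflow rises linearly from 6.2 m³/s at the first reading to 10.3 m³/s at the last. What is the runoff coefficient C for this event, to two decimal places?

C ≈ 0.18

ΣQ_DR = 505.2 m³/s; V = ΣQ_DR·Δt = 5.456 × 10^6 m³.
Runoff depth d = V / A = 31.36 mm.
C = d / P = 31.36 / 179 = 0.18.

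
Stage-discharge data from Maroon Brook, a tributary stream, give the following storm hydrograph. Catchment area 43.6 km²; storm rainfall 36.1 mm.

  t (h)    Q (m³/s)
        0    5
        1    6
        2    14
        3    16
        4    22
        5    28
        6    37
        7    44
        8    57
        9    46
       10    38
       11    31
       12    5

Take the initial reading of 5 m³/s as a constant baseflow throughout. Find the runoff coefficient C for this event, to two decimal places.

C ≈ 0.65

ΣQ_DR = 284.0 m³/s; V = ΣQ_DR·Δt = 1.022 × 10^6 m³.
Runoff depth d = V / A = 23.45 mm.
C = d / P = 23.45 / 36.1 = 0.65.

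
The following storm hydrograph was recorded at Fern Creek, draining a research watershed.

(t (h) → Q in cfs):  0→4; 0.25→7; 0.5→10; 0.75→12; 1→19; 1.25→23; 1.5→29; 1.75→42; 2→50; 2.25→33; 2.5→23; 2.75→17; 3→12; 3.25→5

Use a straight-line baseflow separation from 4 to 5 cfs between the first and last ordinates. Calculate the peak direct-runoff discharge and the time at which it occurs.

Subtracting baseflow gives direct-runoff ordinates: 0.00, 2.92, 5.85, 7.77, 14.69, 18.62, 24.54, 37.46, 45.38, 28.31, 18.23, 12.15, 7.08, 0.00 cfs.
The maximum is 45.38 cfs, occurring at the reading for t = 2 h.

Q_p = 45.38 cfs at t = 2 h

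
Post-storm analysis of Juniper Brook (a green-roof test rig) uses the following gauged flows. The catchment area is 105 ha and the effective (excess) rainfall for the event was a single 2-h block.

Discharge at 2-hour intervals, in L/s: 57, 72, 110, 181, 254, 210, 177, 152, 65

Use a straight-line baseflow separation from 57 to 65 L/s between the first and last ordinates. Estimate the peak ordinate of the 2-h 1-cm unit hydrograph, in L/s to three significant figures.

Direct runoff: 0.00, 14.00, 51.00, 121.00, 193.00, 148.00, 114.00, 88.00, 0.00 L/s; ΣQ_DR = 729.0 L/s, peak = 193.00 L/s.
Runoff depth d = ΣQ_DR·Δt / A = 729.0 × 7200 / (105 ha) = 4.999 mm.
The 1-cm UH is the DRH scaled by (10 mm)/d, so U_p = 193.00 × 10/4.999 = 386 L/s.

U_p ≈ 386 L/s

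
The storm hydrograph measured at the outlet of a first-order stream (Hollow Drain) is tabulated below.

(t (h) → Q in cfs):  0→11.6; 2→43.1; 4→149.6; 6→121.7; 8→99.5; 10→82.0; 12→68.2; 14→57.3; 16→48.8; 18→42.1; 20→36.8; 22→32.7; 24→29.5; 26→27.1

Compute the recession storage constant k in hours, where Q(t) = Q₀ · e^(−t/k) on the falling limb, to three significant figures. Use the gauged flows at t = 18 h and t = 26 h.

On the falling limb, Q drops from 42.1 to 27.1 cfs between t = 18 h and t = 26 h (Δt = 8 h).
k = −Δt / ln(Q₂/Q₁) = −8 / ln(27.1/42.1) = 18.2 h.

k ≈ 18.2 h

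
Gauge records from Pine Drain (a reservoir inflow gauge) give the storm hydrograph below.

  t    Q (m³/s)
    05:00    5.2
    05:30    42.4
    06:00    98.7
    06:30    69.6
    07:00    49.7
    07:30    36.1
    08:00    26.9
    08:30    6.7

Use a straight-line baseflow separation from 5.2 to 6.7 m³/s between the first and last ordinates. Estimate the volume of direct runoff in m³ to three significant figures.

Direct-runoff ordinates (Q − Q_b): 0.00, 36.99, 93.07, 63.76, 43.64, 29.83, 20.41, 0.00 m³/s.
ΣQ_DR = 287.7 m³/s.
With Δt = 0.5 h = 1800 s, V = ΣQ_DR · Δt = 287.7 × 1800 = 5.18 × 10^5 m³.

V ≈ 5.18 × 10^5 m³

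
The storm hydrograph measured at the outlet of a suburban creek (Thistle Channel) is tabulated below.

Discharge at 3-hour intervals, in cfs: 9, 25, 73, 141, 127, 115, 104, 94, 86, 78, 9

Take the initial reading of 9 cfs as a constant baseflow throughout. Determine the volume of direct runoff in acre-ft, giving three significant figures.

V ≈ 189 acre-ft

Direct-runoff ordinates (Q − Q_b): 0.0, 16.0, 64.0, 132.0, 118.0, 106.0, 95.0, 85.0, 77.0, 69.0, 0.0 cfs.
ΣQ_DR = 762.0 cfs.
With Δt = 3 h = 10800 s, V = ΣQ_DR · Δt = 762.0 × 10800 = 8.23 × 10^6 ft³ = 189 acre-ft.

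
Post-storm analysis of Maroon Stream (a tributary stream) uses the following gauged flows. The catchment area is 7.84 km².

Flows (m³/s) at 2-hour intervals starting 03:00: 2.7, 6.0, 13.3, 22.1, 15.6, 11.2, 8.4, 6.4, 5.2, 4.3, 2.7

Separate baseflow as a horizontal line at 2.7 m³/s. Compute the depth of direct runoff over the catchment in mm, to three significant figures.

Direct runoff: 0.0, 3.3, 10.6, 19.4, 12.9, 8.5, 5.7, 3.7, 2.5, 1.6, 0.0 m³/s; ΣQ_DR = 68.20 m³/s.
V = ΣQ_DR · Δt = 68.20 × 7200 s = 4.910 × 10^5 m³.
Over A = 7.84 km², depth = V / A = 62.6 mm.

d ≈ 62.6 mm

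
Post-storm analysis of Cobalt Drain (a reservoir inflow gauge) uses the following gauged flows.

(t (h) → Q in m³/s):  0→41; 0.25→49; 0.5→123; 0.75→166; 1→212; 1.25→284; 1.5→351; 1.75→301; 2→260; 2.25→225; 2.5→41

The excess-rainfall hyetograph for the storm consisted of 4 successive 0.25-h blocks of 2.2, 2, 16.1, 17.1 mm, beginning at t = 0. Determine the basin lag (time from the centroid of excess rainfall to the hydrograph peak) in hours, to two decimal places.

t_L ≈ 0.80 h

Centroid of excess rainfall: t_c = Σ P_i·t̄_i / ΣP_i = 0.6965 h (block centres at 0.125, 0.375, 0.625, 0.875 h).
Hydrograph peak occurs at t = 1.5 h, so basin lag t_L = 1.5 − 0.6965 = 0.80 h.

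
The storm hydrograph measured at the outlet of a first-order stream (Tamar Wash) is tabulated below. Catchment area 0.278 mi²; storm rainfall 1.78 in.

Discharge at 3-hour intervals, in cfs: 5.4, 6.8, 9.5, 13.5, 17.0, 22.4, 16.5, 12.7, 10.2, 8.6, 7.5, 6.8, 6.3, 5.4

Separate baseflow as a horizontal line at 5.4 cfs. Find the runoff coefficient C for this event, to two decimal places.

ΣQ_DR = 73.00 cfs; V = ΣQ_DR·Δt = 7.884 × 10^5 ft³.
Runoff depth d = V / A = 1.221 in.
C = d / P = 1.221 / 1.78 = 0.69.

C ≈ 0.69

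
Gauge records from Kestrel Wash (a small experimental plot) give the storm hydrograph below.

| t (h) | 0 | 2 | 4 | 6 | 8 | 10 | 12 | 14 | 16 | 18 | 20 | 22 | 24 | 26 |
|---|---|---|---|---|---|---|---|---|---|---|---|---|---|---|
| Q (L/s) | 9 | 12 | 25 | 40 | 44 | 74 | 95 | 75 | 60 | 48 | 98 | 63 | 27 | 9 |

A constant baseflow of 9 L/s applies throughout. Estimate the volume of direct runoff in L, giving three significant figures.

Direct-runoff ordinates (Q − Q_b): 0.0, 3.0, 16.0, 31.0, 35.0, 65.0, 86.0, 66.0, 51.0, 39.0, 89.0, 54.0, 18.0, 0.0 L/s.
ΣQ_DR = 553.0 L/s.
With Δt = 2 h = 7200 s, V = ΣQ_DR · Δt = 553.0 × 7200 = 3.98 × 10^6 L.

V ≈ 3.98 × 10^6 L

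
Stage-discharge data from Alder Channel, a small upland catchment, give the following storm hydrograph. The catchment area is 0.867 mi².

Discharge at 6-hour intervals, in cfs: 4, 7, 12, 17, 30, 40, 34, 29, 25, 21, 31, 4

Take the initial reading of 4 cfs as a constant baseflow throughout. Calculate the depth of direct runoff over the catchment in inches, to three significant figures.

d ≈ 2.21 in

Direct runoff: 0.0, 3.0, 8.0, 13.0, 26.0, 36.0, 30.0, 25.0, 21.0, 17.0, 27.0, 0.0 cfs; ΣQ_DR = 206.0 cfs.
V = ΣQ_DR · Δt = 206.0 × 21600 s = 4.450 × 10^6 ft³.
Over A = 0.867 mi², depth = V / A = 2.21 in.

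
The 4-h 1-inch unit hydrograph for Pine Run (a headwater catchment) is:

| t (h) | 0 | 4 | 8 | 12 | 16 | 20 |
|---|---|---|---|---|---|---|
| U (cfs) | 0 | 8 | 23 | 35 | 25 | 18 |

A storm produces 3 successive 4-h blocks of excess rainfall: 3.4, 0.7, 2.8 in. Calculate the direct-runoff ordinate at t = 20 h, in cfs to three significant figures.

Q ≈ 177 cfs

By discrete convolution, Q_j = Σ (P_i / 1 in) · U_{j−i}.
At t = 20 h (j=5): Q = (3.4/1)·18 + (0.7/1)·25 + (2.8/1)·35 = 177 cfs.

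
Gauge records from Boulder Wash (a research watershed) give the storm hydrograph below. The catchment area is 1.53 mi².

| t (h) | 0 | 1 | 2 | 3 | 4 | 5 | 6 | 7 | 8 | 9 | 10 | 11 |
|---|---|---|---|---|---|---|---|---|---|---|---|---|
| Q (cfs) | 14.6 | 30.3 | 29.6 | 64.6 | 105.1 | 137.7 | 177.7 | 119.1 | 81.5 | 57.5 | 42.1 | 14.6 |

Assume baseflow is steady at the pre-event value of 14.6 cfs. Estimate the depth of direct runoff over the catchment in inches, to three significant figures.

Direct runoff: 0.0, 15.7, 15.0, 50.0, 90.5, 123.1, 163.1, 104.5, 66.9, 42.9, 27.5, 0.0 cfs; ΣQ_DR = 699.2 cfs.
V = ΣQ_DR · Δt = 699.2 × 3600 s = 2.517 × 10^6 ft³.
Over A = 1.53 mi², depth = V / A = 0.708 in.

d ≈ 0.708 in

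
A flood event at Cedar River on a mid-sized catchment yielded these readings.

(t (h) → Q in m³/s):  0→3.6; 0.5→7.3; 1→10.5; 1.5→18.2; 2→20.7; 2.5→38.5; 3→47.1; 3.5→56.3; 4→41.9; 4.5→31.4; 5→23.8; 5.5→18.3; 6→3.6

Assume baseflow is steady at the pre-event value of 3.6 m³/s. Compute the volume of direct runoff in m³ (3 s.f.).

V ≈ 4.94 × 10^5 m³

Direct-runoff ordinates (Q − Q_b): 0.0, 3.7, 6.9, 14.6, 17.1, 34.9, 43.5, 52.7, 38.3, 27.8, 20.2, 14.7, 0.0 m³/s.
ΣQ_DR = 274.4 m³/s.
With Δt = 0.5 h = 1800 s, V = ΣQ_DR · Δt = 274.4 × 1800 = 4.94 × 10^5 m³.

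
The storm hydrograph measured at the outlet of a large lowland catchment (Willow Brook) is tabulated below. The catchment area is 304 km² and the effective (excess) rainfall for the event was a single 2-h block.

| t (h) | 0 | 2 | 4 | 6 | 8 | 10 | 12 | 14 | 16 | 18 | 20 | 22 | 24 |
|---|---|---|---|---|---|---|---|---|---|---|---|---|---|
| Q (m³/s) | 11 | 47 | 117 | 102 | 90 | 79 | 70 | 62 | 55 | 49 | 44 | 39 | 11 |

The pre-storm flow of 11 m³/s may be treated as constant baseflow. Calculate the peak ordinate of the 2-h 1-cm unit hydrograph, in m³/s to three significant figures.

U_p ≈ 70.7 m³/s

Direct runoff: 0.0, 36.0, 106.0, 91.0, 79.0, 68.0, 59.0, 51.0, 44.0, 38.0, 33.0, 28.0, 0.0 m³/s; ΣQ_DR = 633.0 m³/s, peak = 106.0 m³/s.
Runoff depth d = ΣQ_DR·Δt / A = 633.0 × 7200 / (304 km²) = 14.99 mm.
The 1-cm UH is the DRH scaled by (10 mm)/d, so U_p = 106.0 × 10/14.99 = 70.7 m³/s.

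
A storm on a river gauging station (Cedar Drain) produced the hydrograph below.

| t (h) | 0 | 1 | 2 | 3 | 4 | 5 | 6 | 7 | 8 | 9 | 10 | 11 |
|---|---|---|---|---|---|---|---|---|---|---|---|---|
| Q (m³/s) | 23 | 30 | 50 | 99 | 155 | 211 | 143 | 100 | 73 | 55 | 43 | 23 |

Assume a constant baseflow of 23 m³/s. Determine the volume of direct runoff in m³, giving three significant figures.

Direct-runoff ordinates (Q − Q_b): 0.0, 7.0, 27.0, 76.0, 132.0, 188.0, 120.0, 77.0, 50.0, 32.0, 20.0, 0.0 m³/s.
ΣQ_DR = 729.0 m³/s.
With Δt = 1 h = 3600 s, V = ΣQ_DR · Δt = 729.0 × 3600 = 2.62 × 10^6 m³.

V ≈ 2.62 × 10^6 m³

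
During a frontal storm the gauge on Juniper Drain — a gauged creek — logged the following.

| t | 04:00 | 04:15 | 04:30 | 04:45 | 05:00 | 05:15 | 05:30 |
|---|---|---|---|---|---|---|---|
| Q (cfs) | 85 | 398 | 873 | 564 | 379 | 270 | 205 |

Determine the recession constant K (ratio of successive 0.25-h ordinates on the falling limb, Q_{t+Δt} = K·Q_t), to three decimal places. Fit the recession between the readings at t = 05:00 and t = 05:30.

Using the recession-limb readings at t = 05:00 and t = 05:30: Q falls from 379 to 205 cfs over 2 intervals.
K = (Q₂/Q₁)^(1/2) = (205/379)^(1/2) = 0.735.

K ≈ 0.735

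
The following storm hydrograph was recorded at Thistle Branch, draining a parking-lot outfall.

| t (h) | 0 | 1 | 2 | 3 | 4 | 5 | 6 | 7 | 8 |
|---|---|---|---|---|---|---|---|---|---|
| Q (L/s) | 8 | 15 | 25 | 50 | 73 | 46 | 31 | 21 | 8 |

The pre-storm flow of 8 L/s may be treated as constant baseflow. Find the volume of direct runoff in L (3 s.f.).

V ≈ 7.38 × 10^5 L

Direct-runoff ordinates (Q − Q_b): 0.0, 7.0, 17.0, 42.0, 65.0, 38.0, 23.0, 13.0, 0.0 L/s.
ΣQ_DR = 205.0 L/s.
With Δt = 1 h = 3600 s, V = ΣQ_DR · Δt = 205.0 × 3600 = 7.38 × 10^5 L.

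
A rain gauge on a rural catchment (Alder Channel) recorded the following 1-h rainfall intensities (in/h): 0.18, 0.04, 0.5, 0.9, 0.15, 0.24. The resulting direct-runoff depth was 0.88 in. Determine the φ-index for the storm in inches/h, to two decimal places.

Only the 2 blocks with intensity above φ contribute runoff: 0.5, 0.9 in/h.
Σ(I−φ)·Δt = d  ⇒  (0.5+0.9 − 2φ)·1 = 0.88
φ = (1.400 − 0.88/1) / 2 = 0.26 in/h.

φ ≈ 0.26 in/h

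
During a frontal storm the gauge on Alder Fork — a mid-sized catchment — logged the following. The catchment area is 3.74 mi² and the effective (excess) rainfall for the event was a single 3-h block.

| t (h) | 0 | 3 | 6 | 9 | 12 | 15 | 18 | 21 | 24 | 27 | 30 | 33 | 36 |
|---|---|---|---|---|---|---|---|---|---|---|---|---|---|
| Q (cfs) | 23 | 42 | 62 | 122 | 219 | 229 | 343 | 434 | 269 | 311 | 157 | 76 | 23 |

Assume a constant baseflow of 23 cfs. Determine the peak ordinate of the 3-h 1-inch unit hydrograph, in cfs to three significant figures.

Direct runoff: 0.0, 19.0, 39.0, 99.0, 196.0, 206.0, 320.0, 411.0, 246.0, 288.0, 134.0, 53.0, 0.0 cfs; ΣQ_DR = 2011 cfs, peak = 411.0 cfs.
Runoff depth d = ΣQ_DR·Δt / A = 2011 × 10800 / (3.74 mi²) = 2.500 in.
The 1-inch UH is the DRH scaled by (1 in)/d, so U_p = 411.0 × 1/2.500 = 164 cfs.

U_p ≈ 164 cfs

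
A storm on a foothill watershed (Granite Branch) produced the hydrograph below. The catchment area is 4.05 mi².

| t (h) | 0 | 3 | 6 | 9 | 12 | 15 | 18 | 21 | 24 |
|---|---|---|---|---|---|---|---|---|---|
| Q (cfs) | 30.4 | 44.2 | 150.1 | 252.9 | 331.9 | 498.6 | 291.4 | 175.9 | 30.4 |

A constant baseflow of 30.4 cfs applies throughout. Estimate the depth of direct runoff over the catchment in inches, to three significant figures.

d ≈ 1.76 in

Direct runoff: 0.0, 13.8, 119.7, 222.5, 301.5, 468.2, 261.0, 145.5, 0.0 cfs; ΣQ_DR = 1532 cfs.
V = ΣQ_DR · Δt = 1532 × 10800 s = 1.655 × 10^7 ft³.
Over A = 4.05 mi², depth = V / A = 1.76 in.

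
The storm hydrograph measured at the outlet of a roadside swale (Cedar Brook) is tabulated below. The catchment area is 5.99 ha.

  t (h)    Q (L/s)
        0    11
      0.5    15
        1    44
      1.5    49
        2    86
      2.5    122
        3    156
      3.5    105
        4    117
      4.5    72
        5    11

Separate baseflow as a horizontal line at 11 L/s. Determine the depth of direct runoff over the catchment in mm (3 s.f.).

Direct runoff: 0.0, 4.0, 33.0, 38.0, 75.0, 111.0, 145.0, 94.0, 106.0, 61.0, 0.0 L/s; ΣQ_DR = 667.0 L/s.
V = ΣQ_DR · Δt = 667.0 × 1800 s = 1.201 × 10^6 L.
Over A = 5.99 ha, depth = V / A = 20.0 mm.

d ≈ 20.0 mm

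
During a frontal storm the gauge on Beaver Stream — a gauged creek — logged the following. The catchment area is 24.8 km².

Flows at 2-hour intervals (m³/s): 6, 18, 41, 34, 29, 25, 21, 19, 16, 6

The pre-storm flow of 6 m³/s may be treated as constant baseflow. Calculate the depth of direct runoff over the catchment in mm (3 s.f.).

Direct runoff: 0.0, 12.0, 35.0, 28.0, 23.0, 19.0, 15.0, 13.0, 10.0, 0.0 m³/s; ΣQ_DR = 155.0 m³/s.
V = ΣQ_DR · Δt = 155.0 × 7200 s = 1.116 × 10^6 m³.
Over A = 24.8 km², depth = V / A = 45.0 mm.

d ≈ 45.0 mm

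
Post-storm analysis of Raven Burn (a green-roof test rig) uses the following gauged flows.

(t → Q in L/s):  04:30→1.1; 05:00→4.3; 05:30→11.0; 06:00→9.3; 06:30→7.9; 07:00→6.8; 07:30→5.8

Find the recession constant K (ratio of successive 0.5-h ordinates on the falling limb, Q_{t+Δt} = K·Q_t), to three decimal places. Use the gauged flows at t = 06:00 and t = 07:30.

Using the recession-limb readings at t = 06:00 and t = 07:30: Q falls from 9.3 to 5.8 L/s over 3 intervals.
K = (Q₂/Q₁)^(1/3) = (5.8/9.3)^(1/3) = 0.854.

K ≈ 0.854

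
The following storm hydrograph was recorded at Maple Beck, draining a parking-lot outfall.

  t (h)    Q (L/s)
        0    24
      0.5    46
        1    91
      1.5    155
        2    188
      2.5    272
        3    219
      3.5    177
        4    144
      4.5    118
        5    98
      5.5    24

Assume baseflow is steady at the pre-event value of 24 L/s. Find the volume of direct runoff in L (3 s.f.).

Direct-runoff ordinates (Q − Q_b): 0.0, 22.0, 67.0, 131.0, 164.0, 248.0, 195.0, 153.0, 120.0, 94.0, 74.0, 0.0 L/s.
ΣQ_DR = 1268 L/s.
With Δt = 0.5 h = 1800 s, V = ΣQ_DR · Δt = 1268 × 1800 = 2.28 × 10^6 L.

V ≈ 2.28 × 10^6 L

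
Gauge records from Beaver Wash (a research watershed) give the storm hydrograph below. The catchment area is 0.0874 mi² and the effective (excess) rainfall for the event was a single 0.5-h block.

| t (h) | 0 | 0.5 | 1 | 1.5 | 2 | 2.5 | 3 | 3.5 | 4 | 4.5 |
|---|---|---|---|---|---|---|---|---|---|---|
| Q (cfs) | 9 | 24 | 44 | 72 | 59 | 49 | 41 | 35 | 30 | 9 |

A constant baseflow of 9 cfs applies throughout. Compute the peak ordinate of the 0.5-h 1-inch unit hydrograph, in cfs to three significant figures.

Direct runoff: 0.0, 15.0, 35.0, 63.0, 50.0, 40.0, 32.0, 26.0, 21.0, 0.0 cfs; ΣQ_DR = 282.0 cfs, peak = 63.0 cfs.
Runoff depth d = ΣQ_DR·Δt / A = 282.0 × 1800 / (0.0874 mi²) = 2.500 in.
The 1-inch UH is the DRH scaled by (1 in)/d, so U_p = 63.0 × 1/2.500 = 25.2 cfs.

U_p ≈ 25.2 cfs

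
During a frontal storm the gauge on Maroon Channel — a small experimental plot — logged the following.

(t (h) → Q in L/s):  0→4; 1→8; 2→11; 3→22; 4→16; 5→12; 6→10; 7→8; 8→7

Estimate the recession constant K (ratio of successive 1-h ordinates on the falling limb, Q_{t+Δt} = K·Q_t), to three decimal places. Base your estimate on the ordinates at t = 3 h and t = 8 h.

K ≈ 0.795

Using the recession-limb readings at t = 3 h and t = 8 h: Q falls from 22 to 7 L/s over 5 intervals.
K = (Q₂/Q₁)^(1/5) = (7/22)^(1/5) = 0.795.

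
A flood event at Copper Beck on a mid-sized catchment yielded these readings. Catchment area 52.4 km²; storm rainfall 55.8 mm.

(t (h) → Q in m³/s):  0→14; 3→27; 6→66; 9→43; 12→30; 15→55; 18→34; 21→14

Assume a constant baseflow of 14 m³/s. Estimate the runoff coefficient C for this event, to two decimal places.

C ≈ 0.63

ΣQ_DR = 171.0 m³/s; V = ΣQ_DR·Δt = 1.847 × 10^6 m³.
Runoff depth d = V / A = 35.24 mm.
C = d / P = 35.24 / 55.8 = 0.63.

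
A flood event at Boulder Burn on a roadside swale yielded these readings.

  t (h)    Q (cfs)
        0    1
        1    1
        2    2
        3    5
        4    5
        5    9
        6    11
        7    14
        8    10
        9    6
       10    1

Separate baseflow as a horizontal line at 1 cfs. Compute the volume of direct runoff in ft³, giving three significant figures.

Direct-runoff ordinates (Q − Q_b): 0.0, 0.0, 1.0, 4.0, 4.0, 8.0, 10.0, 13.0, 9.0, 5.0, 0.0 cfs.
ΣQ_DR = 54.00 cfs.
With Δt = 1 h = 3600 s, V = ΣQ_DR · Δt = 54.00 × 3600 = 1.94 × 10^5 ft³.

V ≈ 1.94 × 10^5 ft³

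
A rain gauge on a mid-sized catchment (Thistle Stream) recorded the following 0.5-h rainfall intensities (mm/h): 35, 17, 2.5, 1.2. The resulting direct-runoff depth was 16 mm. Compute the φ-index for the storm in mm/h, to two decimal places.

φ ≈ 10.00 mm/h

Only the 2 blocks with intensity above φ contribute runoff: 35, 17 mm/h.
Σ(I−φ)·Δt = d  ⇒  (35+17 − 2φ)·0.5 = 16
φ = (52.00 − 16/0.5) / 2 = 10.00 mm/h.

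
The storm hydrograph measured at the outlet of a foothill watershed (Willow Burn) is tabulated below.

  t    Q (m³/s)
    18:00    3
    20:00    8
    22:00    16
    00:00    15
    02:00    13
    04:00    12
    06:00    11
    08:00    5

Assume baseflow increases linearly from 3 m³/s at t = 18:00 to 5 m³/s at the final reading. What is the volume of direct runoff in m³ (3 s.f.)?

Direct-runoff ordinates (Q − Q_b): 0.00, 4.71, 12.43, 11.14, 8.86, 7.57, 6.29, 0.00 m³/s.
ΣQ_DR = 51.00 m³/s.
With Δt = 2 h = 7200 s, V = ΣQ_DR · Δt = 51.00 × 7200 = 3.67 × 10^5 m³.

V ≈ 3.67 × 10^5 m³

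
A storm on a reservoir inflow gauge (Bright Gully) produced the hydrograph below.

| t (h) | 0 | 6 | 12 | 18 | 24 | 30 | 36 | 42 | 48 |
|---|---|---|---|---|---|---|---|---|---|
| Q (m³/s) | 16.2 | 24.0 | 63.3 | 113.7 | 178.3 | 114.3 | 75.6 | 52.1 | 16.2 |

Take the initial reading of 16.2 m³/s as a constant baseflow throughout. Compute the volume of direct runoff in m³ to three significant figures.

Direct-runoff ordinates (Q − Q_b): 0.0, 7.8, 47.1, 97.5, 162.1, 98.1, 59.4, 35.9, 0.0 m³/s.
ΣQ_DR = 507.9 m³/s.
With Δt = 6 h = 21600 s, V = ΣQ_DR · Δt = 507.9 × 21600 = 1.10 × 10^7 m³.

V ≈ 1.10 × 10^7 m³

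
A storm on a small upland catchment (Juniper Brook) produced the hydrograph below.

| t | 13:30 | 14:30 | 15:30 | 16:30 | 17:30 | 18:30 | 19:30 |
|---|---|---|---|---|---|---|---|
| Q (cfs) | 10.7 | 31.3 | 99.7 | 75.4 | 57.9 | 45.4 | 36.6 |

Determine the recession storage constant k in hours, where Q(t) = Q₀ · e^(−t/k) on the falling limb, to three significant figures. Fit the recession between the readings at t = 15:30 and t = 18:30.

k ≈ 3.81 h

On the falling limb, Q drops from 99.7 to 45.4 cfs between t = 15:30 and t = 18:30 (Δt = 3 h).
k = −Δt / ln(Q₂/Q₁) = −3 / ln(45.4/99.7) = 3.81 h.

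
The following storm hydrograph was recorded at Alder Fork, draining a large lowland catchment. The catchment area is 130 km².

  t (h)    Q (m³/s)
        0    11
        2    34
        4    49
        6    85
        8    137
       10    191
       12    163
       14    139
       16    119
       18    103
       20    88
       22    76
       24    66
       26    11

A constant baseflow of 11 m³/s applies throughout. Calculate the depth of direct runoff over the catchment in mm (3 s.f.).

Direct runoff: 0.0, 23.0, 38.0, 74.0, 126.0, 180.0, 152.0, 128.0, 108.0, 92.0, 77.0, 65.0, 55.0, 0.0 m³/s; ΣQ_DR = 1118 m³/s.
V = ΣQ_DR · Δt = 1118 × 7200 s = 8.050 × 10^6 m³.
Over A = 130 km², depth = V / A = 61.9 mm.

d ≈ 61.9 mm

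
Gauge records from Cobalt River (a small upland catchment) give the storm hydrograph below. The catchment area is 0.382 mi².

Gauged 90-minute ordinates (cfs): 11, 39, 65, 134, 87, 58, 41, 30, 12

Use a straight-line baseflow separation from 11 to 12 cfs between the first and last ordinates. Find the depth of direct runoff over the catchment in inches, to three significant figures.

d ≈ 2.27 in

Direct runoff: 0.00, 27.88, 53.75, 122.62, 75.50, 46.38, 29.25, 18.12, 0.00 cfs; ΣQ_DR = 373.5 cfs.
V = ΣQ_DR · Δt = 373.5 × 5400 s = 2.017 × 10^6 ft³.
Over A = 0.382 mi², depth = V / A = 2.27 in.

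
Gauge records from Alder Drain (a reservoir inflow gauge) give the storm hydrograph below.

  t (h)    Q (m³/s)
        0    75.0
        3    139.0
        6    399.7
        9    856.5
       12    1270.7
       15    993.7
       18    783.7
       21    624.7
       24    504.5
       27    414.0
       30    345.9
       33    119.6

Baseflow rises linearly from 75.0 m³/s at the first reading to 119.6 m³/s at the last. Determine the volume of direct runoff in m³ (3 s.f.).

Direct-runoff ordinates (Q − Q_b): 0.00, 59.95, 316.59, 769.34, 1179.48, 898.43, 684.37, 521.32, 397.06, 302.51, 230.35, 0.00 m³/s.
ΣQ_DR = 5359 m³/s.
With Δt = 3 h = 10800 s, V = ΣQ_DR · Δt = 5359 × 10800 = 5.79 × 10^7 m³.

V ≈ 5.79 × 10^7 m³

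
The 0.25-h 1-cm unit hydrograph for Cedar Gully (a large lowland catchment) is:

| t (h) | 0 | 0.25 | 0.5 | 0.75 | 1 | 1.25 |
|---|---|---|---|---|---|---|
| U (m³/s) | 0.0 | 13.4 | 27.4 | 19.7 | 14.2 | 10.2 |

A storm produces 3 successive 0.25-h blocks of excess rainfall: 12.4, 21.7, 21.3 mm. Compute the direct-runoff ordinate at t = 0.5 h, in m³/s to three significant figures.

Q ≈ 63.1 m³/s

By discrete convolution, Q_j = Σ (P_i / 10 mm) · U_{j−i}.
At t = 0.5 h (j=2): Q = (12.4/10)·27.4 + (21.7/10)·13.4 + (21.3/10)·0.0 = 63.1 m³/s.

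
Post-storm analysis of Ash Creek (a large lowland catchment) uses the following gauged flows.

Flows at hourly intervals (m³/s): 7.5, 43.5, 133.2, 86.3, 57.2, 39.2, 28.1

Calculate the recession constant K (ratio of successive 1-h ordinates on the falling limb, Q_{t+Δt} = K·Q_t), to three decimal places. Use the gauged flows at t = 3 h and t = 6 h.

K ≈ 0.688

Using the recession-limb readings at t = 3 h and t = 6 h: Q falls from 86.3 to 28.1 m³/s over 3 intervals.
K = (Q₂/Q₁)^(1/3) = (28.1/86.3)^(1/3) = 0.688.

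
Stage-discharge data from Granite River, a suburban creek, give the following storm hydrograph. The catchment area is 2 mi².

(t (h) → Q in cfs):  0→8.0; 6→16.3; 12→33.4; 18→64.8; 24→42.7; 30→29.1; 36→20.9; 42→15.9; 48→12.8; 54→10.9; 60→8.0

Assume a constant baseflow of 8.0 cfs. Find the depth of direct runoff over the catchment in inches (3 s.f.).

Direct runoff: 0.0, 8.3, 25.4, 56.8, 34.7, 21.1, 12.9, 7.9, 4.8, 2.9, 0.0 cfs; ΣQ_DR = 174.8 cfs.
V = ΣQ_DR · Δt = 174.8 × 21600 s = 3.776 × 10^6 ft³.
Over A = 2 mi², depth = V / A = 0.813 in.

d ≈ 0.813 in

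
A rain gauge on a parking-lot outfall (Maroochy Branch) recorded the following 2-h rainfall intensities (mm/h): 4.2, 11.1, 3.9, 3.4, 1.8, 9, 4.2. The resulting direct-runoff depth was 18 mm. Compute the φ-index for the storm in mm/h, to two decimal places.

φ ≈ 5.55 mm/h

Only the 2 blocks with intensity above φ contribute runoff: 11.1, 9 mm/h.
Σ(I−φ)·Δt = d  ⇒  (11.1+9 − 2φ)·2 = 18
φ = (20.10 − 18/2) / 2 = 5.55 mm/h.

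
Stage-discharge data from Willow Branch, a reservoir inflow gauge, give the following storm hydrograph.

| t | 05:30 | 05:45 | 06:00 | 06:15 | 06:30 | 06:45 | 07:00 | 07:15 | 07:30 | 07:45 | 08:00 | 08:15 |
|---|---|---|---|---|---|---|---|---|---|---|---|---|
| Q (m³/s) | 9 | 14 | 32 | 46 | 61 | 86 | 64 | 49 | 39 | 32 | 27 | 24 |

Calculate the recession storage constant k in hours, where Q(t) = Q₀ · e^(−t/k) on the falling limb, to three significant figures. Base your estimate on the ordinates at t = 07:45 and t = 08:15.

k ≈ 1.74 h

On the falling limb, Q drops from 32 to 24 m³/s between t = 07:45 and t = 08:15 (Δt = 0.5 h).
k = −Δt / ln(Q₂/Q₁) = −0.5 / ln(24/32) = 1.74 h.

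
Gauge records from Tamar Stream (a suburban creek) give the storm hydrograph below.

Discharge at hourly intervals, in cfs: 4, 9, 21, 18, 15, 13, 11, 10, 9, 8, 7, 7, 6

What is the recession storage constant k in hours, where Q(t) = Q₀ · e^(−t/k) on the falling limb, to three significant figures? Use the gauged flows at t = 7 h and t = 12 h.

On the falling limb, Q drops from 10 to 6 cfs between t = 7 h and t = 12 h (Δt = 5 h).
k = −Δt / ln(Q₂/Q₁) = −5 / ln(6/10) = 9.79 h.

k ≈ 9.79 h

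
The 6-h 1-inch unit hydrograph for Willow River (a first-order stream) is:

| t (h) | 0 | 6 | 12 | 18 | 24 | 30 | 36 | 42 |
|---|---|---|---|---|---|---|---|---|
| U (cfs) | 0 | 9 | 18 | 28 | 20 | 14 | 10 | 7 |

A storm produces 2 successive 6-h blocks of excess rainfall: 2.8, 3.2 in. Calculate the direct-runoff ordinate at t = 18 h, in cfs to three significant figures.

By discrete convolution, Q_j = Σ (P_i / 1 in) · U_{j−i}.
At t = 18 h (j=3): Q = (2.8/1)·28 + (3.2/1)·18 = 136 cfs.

Q ≈ 136 cfs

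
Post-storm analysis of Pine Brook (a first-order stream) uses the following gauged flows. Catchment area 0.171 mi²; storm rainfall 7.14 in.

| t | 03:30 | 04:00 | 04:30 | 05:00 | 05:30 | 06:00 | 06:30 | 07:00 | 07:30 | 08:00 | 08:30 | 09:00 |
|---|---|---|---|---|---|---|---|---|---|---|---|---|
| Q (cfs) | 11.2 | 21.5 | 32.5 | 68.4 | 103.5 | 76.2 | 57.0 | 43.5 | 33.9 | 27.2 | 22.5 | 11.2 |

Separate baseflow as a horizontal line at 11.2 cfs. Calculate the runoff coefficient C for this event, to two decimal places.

C ≈ 0.24

ΣQ_DR = 374.2 cfs; V = ΣQ_DR·Δt = 6.736 × 10^5 ft³.
Runoff depth d = V / A = 1.695 in.
C = d / P = 1.695 / 7.14 = 0.24.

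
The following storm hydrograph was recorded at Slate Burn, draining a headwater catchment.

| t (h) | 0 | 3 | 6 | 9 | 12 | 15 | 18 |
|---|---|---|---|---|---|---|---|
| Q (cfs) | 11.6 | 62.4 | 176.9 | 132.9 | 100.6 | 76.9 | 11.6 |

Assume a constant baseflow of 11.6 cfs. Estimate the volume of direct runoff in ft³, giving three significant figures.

V ≈ 5.31 × 10^6 ft³

Direct-runoff ordinates (Q − Q_b): 0.0, 50.8, 165.3, 121.3, 89.0, 65.3, 0.0 cfs.
ΣQ_DR = 491.7 cfs.
With Δt = 3 h = 10800 s, V = ΣQ_DR · Δt = 491.7 × 10800 = 5.31 × 10^6 ft³.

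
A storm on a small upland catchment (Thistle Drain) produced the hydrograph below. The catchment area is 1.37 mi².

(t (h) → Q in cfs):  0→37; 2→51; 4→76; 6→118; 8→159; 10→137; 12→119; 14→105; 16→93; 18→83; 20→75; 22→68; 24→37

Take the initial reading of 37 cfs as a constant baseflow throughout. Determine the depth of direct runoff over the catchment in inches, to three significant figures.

d ≈ 1.53 in

Direct runoff: 0.0, 14.0, 39.0, 81.0, 122.0, 100.0, 82.0, 68.0, 56.0, 46.0, 38.0, 31.0, 0.0 cfs; ΣQ_DR = 677.0 cfs.
V = ΣQ_DR · Δt = 677.0 × 7200 s = 4.874 × 10^6 ft³.
Over A = 1.37 mi², depth = V / A = 1.53 in.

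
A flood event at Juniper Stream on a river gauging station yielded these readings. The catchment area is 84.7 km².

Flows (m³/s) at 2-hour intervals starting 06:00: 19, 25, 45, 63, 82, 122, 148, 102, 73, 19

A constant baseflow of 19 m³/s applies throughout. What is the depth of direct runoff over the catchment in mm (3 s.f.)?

Direct runoff: 0.0, 6.0, 26.0, 44.0, 63.0, 103.0, 129.0, 83.0, 54.0, 0.0 m³/s; ΣQ_DR = 508.0 m³/s.
V = ΣQ_DR · Δt = 508.0 × 7200 s = 3.658 × 10^6 m³.
Over A = 84.7 km², depth = V / A = 43.2 mm.

d ≈ 43.2 mm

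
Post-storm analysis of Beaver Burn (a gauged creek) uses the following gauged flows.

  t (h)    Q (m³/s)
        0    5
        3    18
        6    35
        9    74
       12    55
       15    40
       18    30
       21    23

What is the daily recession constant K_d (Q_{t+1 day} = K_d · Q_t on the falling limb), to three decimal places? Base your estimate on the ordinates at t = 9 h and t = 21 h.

K_d ≈ 0.097

Between t = 9 h and t = 21 h the flow falls from 74 to 23 m³/s over 4×3 h = 12 h.
Per-interval ratio K = (23/74)^(1/4) = 0.7467; K_d = K^(24/3) = 0.097.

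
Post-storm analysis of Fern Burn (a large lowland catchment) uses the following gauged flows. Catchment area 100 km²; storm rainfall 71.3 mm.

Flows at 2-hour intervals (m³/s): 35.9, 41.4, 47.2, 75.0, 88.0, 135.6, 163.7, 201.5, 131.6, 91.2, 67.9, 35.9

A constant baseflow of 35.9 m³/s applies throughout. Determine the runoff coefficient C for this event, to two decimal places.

C ≈ 0.69

ΣQ_DR = 684.1 m³/s; V = ΣQ_DR·Δt = 4.926 × 10^6 m³.
Runoff depth d = V / A = 49.26 mm.
C = d / P = 49.26 / 71.3 = 0.69.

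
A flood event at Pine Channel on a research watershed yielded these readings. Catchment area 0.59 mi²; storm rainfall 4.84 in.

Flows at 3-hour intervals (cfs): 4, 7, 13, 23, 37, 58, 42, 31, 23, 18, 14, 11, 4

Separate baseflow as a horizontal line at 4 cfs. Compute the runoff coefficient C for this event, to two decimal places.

ΣQ_DR = 233.0 cfs; V = ΣQ_DR·Δt = 2.516 × 10^6 ft³.
Runoff depth d = V / A = 1.836 in.
C = d / P = 1.836 / 4.84 = 0.38.

C ≈ 0.38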